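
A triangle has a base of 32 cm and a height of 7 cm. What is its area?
Area = (1/2) * base * height
Area = (1/2) * 32 * 7
Area = 112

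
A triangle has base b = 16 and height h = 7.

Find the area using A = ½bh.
A = ½·16·7 = 56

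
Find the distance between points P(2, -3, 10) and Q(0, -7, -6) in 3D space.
d = √[(-2)² + (-4)² + (-16)²] = √276 = 16.61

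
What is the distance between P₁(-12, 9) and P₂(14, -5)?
Using the distance formula: d = sqrt((x₂-x₁)² + (y₂-y₁)²)
dx = 14 - (-12) = 26
dy = (-5) - 9 = -14
d = sqrt(26² + (-14)²) = sqrt(676 + 196) = sqrt(872) = 29.53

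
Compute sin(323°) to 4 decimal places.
sin(323 degrees) = -0.6018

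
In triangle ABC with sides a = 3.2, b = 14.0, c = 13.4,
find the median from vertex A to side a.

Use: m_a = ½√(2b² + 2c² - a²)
m_a = ½√(2·14.0² + 2·13.4² - 3.2²)
m_a = ½√(392 + 359.12 - 10.24) = ½√740.88 = 13.61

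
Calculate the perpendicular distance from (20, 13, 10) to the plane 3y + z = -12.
d = |0(20) + 3(13) + 1(10) - (-12)| / √(0² + 3² + 1²) = 61/√10 = 19.29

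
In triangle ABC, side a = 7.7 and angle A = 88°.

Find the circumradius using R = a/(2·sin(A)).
R = a/(2·sin(A)) = 7.7/(2·sin(88°))
R = 7.7/(2·0.999391) = 7.7/1.998782 = 3.852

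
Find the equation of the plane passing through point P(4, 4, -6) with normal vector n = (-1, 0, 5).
d = n·P = (-1)(4) + (0)(4) + (5)(-6) = -34
Plane: -x + 5z = -34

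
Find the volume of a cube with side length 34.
Volume = s³
Volume = 34³
Volume = 39304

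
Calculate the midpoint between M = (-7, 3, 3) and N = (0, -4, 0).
Midpoint = ((-7+0)/2, (3-4)/2, (3+0)/2) = (-3.5, -0.5, 1.5)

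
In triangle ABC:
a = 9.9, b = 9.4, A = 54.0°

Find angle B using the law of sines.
sin(B)/b = sin(A)/a
sin(B) = b·sin(A)/a = 9.4·sin(54.0°)/9.9 = 0.768158
B = arcsin(0.768158) = 50.19°  (b ≤ a, so B ≤ A and the acute solution is unique)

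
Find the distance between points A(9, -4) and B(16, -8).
Using the distance formula: d = sqrt((x₂-x₁)² + (y₂-y₁)²)
dx = 16 - 9 = 7
dy = (-8) - (-4) = -4
d = sqrt(7² + (-4)²) = sqrt(49 + 16) = sqrt(65) = 8.06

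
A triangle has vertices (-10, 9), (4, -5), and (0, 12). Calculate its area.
Using the coordinate formula: Area = (1/2)|x₁(y₂-y₃) + x₂(y₃-y₁) + x₃(y₁-y₂)|
Area = (1/2)|(-10)((-5)-12) + 4(12-9) + 0(9-(-5))|
Area = (1/2)|(-10)*(-17) + 4*3 + 0*14|
Area = (1/2)|170 + 12 + 0|
Area = (1/2)*182 = 91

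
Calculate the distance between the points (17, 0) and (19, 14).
Using the distance formula: d = sqrt((x₂-x₁)² + (y₂-y₁)²)
dx = 19 - 17 = 2
dy = 14 - 0 = 14
d = sqrt(2² + 14²) = sqrt(4 + 196) = sqrt(200) = 14.14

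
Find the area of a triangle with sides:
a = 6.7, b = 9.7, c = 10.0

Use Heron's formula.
s = (a+b+c)/2 = (6.7+9.7+10.0)/2 = 13.2
A = √(s(s-a)(s-b)(s-c)) = √(13.2·6.5·3.5·3.2)
A = √960.96 = 31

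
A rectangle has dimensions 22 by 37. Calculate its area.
Area = length * width
Area = 22 * 37
Area = 814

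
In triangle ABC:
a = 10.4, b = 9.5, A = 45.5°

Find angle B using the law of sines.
sin(B)/b = sin(A)/a
sin(B) = b·sin(A)/a = 9.5·sin(45.5°)/10.4 = 0.651527
B = arcsin(0.651527) = 40.66°  (b ≤ a, so B ≤ A and the acute solution is unique)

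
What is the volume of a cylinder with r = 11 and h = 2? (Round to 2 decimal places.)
Volume = pi * r² * h
Volume = pi * 11² * 2
Volume = pi * 121 * 2
Volume = pi * 242
Volume = 760.27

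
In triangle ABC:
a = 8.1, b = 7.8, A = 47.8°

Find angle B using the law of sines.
sin(B)/b = sin(A)/a
sin(B) = b·sin(A)/a = 7.8·sin(47.8°)/8.1 = 0.713367
B = arcsin(0.713367) = 45.51°  (b ≤ a, so B ≤ A and the acute solution is unique)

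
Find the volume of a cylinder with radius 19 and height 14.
Volume = pi * r² * h
Volume = pi * 19² * 14
Volume = pi * 361 * 14
Volume = pi * 5054
Volume = 15877.61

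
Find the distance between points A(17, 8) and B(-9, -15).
Using the distance formula: d = sqrt((x₂-x₁)² + (y₂-y₁)²)
dx = (-9) - 17 = -26
dy = (-15) - 8 = -23
d = sqrt((-26)² + (-23)²) = sqrt(676 + 529) = sqrt(1205) = 34.71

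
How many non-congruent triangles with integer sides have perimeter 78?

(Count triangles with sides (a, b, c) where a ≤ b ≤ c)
With a ≤ b ≤ c and a + b + c = 78, the triangle inequality a + b > c gives c < 78/2, so c ≤ 38.
Iterate a from 1 to ⌊p/3⌋ = 26; for each a, b ranges from a to ⌊(p−a)/2⌋ with c = p − a − b, keeping only c ≥ b.
Triples: (2, 38, 38), (3, 37, 38), (4, 36, 38), …
Count = 127 triangles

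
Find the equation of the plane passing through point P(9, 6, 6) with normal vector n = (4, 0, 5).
d = n·P = (4)(9) + (0)(6) + (5)(6) = 66
Plane: 4x + 5z = 66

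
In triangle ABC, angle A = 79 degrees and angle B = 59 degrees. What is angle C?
Sum of angles in a triangle = 180 degrees
Third angle = 180 - 79 - 59
Third angle = 42 degrees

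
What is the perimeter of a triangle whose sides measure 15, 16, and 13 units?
Perimeter = sum of all sides
Perimeter = 15 + 16 + 13
Perimeter = 44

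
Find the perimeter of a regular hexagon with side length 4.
Perimeter = number of sides * side length
Perimeter = 6 * 4
Perimeter = 24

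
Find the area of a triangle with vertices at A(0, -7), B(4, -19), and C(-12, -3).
Using the coordinate formula: Area = (1/2)|x₁(y₂-y₃) + x₂(y₃-y₁) + x₃(y₁-y₂)|
Area = (1/2)|0((-19)-(-3)) + 4((-3)-(-7)) + (-12)((-7)-(-19))|
Area = (1/2)|0*(-16) + 4*4 + (-12)*12|
Area = (1/2)|0 + 16 + (-144)|
Area = (1/2)*128 = 64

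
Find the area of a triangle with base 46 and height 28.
Area = (1/2) * base * height
Area = (1/2) * 46 * 28
Area = 644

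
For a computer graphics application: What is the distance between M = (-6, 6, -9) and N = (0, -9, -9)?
d = √[(6)² + (-15)² + (0)²] = √261 = 16.16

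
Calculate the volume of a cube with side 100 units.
Volume = s³
Volume = 100³
Volume = 1000000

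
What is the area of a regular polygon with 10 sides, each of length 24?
For a regular 10-gon with side length s = 24:
Apothem a = s / (2*tan(pi/10)) = 24 / (2*tan(pi/10)) ≈ 36.9322
Perimeter P = 10 * 24 = 240
Area = (1/2) * P * a = (1/2) * 240 * 36.9322 = 4431.86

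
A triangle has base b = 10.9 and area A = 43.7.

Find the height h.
A = ½bh  →  h = 2A/b
h = 2·43.7/10.9 = 8.018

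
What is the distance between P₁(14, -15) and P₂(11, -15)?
Using the distance formula: d = sqrt((x₂-x₁)² + (y₂-y₁)²)
dx = 11 - 14 = -3
dy = (-15) - (-15) = 0
d = sqrt((-3)² + 0²) = sqrt(9 + 0) = sqrt(9) = 3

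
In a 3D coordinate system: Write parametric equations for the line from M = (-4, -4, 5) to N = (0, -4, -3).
Direction vector d = N - M = (4, 0, -8)
x = -4 + 4t, y = -4, z = 5 - 8t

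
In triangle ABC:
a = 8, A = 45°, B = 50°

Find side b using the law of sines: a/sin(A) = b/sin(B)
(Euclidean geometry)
b = a·sin(B)/sin(A) = 8·sin(50°)/sin(45°)
b = 8·0.766044/0.707107 = 8.667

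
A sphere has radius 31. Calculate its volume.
Volume = (4/3) * pi * r³
Volume = (4/3) * pi * 31³
Volume = (4/3) * pi * 29791
Volume = 124788.25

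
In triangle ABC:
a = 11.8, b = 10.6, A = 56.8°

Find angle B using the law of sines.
sin(B)/b = sin(A)/a
sin(B) = b·sin(A)/a = 10.6·sin(56.8°)/11.8 = 0.751670
B = arcsin(0.751670) = 48.74°  (b ≤ a, so B ≤ A and the acute solution is unique)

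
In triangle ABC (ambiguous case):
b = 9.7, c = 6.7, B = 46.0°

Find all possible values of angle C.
sin(C)/c = sin(B)/b  →  sin(C) = c·sin(B)/b = 6.7·sin(46.0°)/9.7 = 0.496864
C₁ = arcsin(0.496864) = 29.79°,  C₂ = 180° - C₁ = 150.21°
Check C₂: A = 180° - 46.0° - 150.21° = -16.21° ≤ 0, rejected
C = 29.79° (one solution)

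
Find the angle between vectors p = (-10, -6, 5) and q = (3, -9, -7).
p·q = -11, |p|² = 161, |q|² = 139
cos θ = -11/√22379 ≈ -0.07353
θ ≈ 94.22°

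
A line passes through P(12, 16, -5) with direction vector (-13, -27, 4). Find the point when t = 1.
P(1) = (12 + (-13)(1), 16 + (-27)(1), -5 + 4(1)) = (-1, -11, -1)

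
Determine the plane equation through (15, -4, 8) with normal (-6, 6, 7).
d = n·P = (-6)(15) + (6)(-4) + (7)(8) = -58
Plane: -6x + 6y + 7z = -58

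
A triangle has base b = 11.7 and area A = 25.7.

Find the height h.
A = ½bh  →  h = 2A/b
h = 2·25.7/11.7 = 4.393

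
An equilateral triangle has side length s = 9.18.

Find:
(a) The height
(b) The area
(a) Height h = s·√3/2 = 9.18·√3/2 = 7.95
(b) Area = (√3/4)·s² = (√3/4)·9.18² = (√3/4)·84.2724 = 36.49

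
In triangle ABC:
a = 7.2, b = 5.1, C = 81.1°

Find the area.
Using A = ½ab·sin(C):
A = ½·7.2·5.1·sin(81.1°) = ½·36.72·0.987960 = 18.14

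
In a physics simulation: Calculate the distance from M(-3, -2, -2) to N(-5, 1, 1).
d = √[(-2)² + (3)² + (3)²] = √22 = 4.69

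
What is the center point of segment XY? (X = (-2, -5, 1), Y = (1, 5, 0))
Midpoint = ((-2+1)/2, (-5+5)/2, (1+0)/2) = (-0.5, 0, 0.5)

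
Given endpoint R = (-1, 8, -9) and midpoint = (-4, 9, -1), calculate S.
S = (2×(-4) - (-1), 2×9 - 8, 2×(-1) - (-9)) = (-7, 10, 7)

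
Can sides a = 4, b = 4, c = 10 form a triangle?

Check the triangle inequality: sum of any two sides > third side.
No: 4 + 4 = 8 is not > 10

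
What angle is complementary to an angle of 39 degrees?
Complementary angles sum to 90 degrees.
Other angle = 90 - 39
Other angle = 51 degrees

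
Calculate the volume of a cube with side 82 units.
Volume = s³
Volume = 82³
Volume = 551368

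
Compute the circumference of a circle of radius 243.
Circumference = 2 * pi * r
Circumference = 2 * pi * 243
Circumference = 1526.81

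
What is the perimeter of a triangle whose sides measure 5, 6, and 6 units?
Perimeter = sum of all sides
Perimeter = 5 + 6 + 6
Perimeter = 17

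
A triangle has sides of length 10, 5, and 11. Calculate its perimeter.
Perimeter = sum of all sides
Perimeter = 10 + 5 + 11
Perimeter = 26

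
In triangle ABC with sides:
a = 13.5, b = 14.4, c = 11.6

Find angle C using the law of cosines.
cos(C) = (a² + b² - c²)/(2ab)
cos(C) = (13.5² + 14.4² - 11.6²)/(2·13.5·14.4) = 255.05/388.8 = 0.655993
C = arccos(0.655993) = 49.01°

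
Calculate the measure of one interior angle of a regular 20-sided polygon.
Interior angle of a regular n-gon = (n-2)*180/n
Interior angle = (20-2)*180/20
Interior angle = 18*180/20
Interior angle = 3240/20
Interior angle = 162 degrees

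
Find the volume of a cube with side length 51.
Volume = s³
Volume = 51³
Volume = 132651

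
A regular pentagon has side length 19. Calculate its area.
For a regular 5-gon with side length s = 19:
Apothem a = s / (2*tan(pi/5)) = 19 / (2*tan(pi/5)) ≈ 13.0756
Perimeter P = 5 * 19 = 95
Area = (1/2) * P * a = (1/2) * 95 * 13.0756 = 621.09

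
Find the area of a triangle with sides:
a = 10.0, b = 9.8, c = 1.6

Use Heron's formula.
s = (a+b+c)/2 = (10.0+9.8+1.6)/2 = 10.7
A = √(s(s-a)(s-b)(s-c)) = √(10.7·0.7·0.9·9.1)
A = √61.3431 = 7.832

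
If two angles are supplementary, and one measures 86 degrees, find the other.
Supplementary angles sum to 180 degrees.
Other angle = 180 - 86
Other angle = 94 degrees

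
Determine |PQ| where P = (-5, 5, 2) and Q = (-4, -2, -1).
d = √[(1)² + (-7)² + (-3)²] = √59 = 7.681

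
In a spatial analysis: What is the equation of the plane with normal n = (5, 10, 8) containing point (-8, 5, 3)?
d = n·P = (5)(-8) + (10)(5) + (8)(3) = 34
Plane: 5x + 10y + 8z = 34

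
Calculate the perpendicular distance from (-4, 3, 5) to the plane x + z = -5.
d = |1(-4) + 0(3) + 1(5) - (-5)| / √(1² + 0² + 1²) = 6/√2 = 4.243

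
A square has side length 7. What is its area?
Area = s²
Area = 7²
Area = 49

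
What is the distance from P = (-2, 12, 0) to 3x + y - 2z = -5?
d = |3(-2) + 1(12) + (-2)(0) - (-5)| / √(3² + 1² + (-2)²) = 11/√14 = 2.94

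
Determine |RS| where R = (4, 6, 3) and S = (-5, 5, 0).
d = √[(-9)² + (-1)² + (-3)²] = √91 = 9.539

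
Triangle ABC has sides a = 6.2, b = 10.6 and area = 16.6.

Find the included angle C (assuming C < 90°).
Area = ½ab·sin(C)  →  sin(C) = 2·Area/(ab)
sin(C) = 2·16.6/(6.2·10.6) = 0.505173
C = arcsin(0.505173) = 30.34°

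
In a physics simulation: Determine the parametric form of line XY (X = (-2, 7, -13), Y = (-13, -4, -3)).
Direction vector d = Y - X = (-11, -11, 10)
x = -2 - 11t, y = 7 - 11t, z = -13 + 10t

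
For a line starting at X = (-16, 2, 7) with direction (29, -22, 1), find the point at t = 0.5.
P(0.5) = (-16 + 29(0.5), 2 + (-22)(0.5), 7 + 1(0.5)) = (-1.5, -9, 7.5)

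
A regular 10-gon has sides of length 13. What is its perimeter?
Perimeter = number of sides * side length
Perimeter = 10 * 13
Perimeter = 130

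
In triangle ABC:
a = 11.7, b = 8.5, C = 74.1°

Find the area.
Using A = ½ab·sin(C):
A = ½·11.7·8.5·sin(74.1°) = ½·99.45·0.961741 = 47.82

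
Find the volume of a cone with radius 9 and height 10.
Volume = (1/3) * pi * r² * h
Volume = (1/3) * pi * 9² * 10
Volume = (1/3) * pi * 81 * 10
Volume = (1/3) * pi * 810
Volume = 848.23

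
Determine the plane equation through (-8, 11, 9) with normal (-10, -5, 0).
d = n·P = (-10)(-8) + (-5)(11) + (0)(9) = 25
Plane: -10x - 5y = 25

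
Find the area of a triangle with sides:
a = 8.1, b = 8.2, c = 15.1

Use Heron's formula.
s = (a+b+c)/2 = (8.1+8.2+15.1)/2 = 15.7
A = √(s(s-a)(s-b)(s-c)) = √(15.7·7.6·7.5·0.6)
A = √536.94 = 23.17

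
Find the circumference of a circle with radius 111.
Circumference = 2 * pi * r
Circumference = 2 * pi * 111
Circumference = 697.43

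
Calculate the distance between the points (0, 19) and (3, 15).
Using the distance formula: d = sqrt((x₂-x₁)² + (y₂-y₁)²)
dx = 3 - 0 = 3
dy = 15 - 19 = -4
d = sqrt(3² + (-4)²) = sqrt(9 + 16) = sqrt(25) = 5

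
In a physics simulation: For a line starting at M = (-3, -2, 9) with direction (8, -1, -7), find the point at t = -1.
P(-1) = (-3 + 8(-1), -2 + (-1)(-1), 9 + (-7)(-1)) = (-11, -1, 16)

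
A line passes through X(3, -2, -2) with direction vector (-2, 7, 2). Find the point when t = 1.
P(1) = (3 + (-2)(1), -2 + 7(1), -2 + 2(1)) = (1, 5, 0)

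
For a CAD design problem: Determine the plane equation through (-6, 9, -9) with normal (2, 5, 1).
d = n·P = (2)(-6) + (5)(9) + (1)(-9) = 24
Plane: 2x + 5y + z = 24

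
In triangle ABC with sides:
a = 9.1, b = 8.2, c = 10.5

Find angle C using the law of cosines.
cos(C) = (a² + b² - c²)/(2ab)
cos(C) = (9.1² + 8.2² - 10.5²)/(2·9.1·8.2) = 39.8/149.24 = 0.266685
C = arccos(0.266685) = 74.53°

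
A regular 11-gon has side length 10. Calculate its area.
For a regular 11-gon with side length s = 10:
Apothem a = s / (2*tan(pi/11)) = 10 / (2*tan(pi/11)) ≈ 17.0284
Perimeter P = 11 * 10 = 110
Area = (1/2) * P * a = (1/2) * 110 * 17.0284 = 936.56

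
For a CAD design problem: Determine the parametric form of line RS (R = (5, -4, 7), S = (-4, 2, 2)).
Direction vector d = S - R = (-9, 6, -5)
x = 5 - 9t, y = -4 + 6t, z = 7 - 5t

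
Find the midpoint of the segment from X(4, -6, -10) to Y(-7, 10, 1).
Midpoint = ((4-7)/2, (-6+10)/2, (-10+1)/2) = (-1.5, 2, -4.5)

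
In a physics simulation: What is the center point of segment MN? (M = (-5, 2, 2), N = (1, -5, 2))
Midpoint = ((-5+1)/2, (2-5)/2, (2+2)/2) = (-2, -1.5, 2)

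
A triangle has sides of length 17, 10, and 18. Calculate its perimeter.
Perimeter = sum of all sides
Perimeter = 17 + 10 + 18
Perimeter = 45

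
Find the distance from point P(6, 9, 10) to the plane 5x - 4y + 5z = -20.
d = |5(6) + (-4)(9) + 5(10) - (-20)| / √(5² + (-4)² + 5²) = 64/√66 = 7.878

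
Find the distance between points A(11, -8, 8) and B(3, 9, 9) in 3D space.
d = √[(-8)² + (17)² + (1)²] = √354 = 18.81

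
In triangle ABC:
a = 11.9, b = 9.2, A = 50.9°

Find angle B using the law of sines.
sin(B)/b = sin(A)/a
sin(B) = b·sin(A)/a = 9.2·sin(50.9°)/11.9 = 0.599969
B = arcsin(0.599969) = 36.87°  (b ≤ a, so B ≤ A and the acute solution is unique)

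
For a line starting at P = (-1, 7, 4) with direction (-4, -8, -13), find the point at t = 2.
P(2) = (-1 + (-4)(2), 7 + (-8)(2), 4 + (-13)(2)) = (-9, -9, -22)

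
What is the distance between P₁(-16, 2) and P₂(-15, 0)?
Using the distance formula: d = sqrt((x₂-x₁)² + (y₂-y₁)²)
dx = (-15) - (-16) = 1
dy = 0 - 2 = -2
d = sqrt(1² + (-2)²) = sqrt(1 + 4) = sqrt(5) = 2.24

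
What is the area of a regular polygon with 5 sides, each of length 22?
For a regular 5-gon with side length s = 22:
Apothem a = s / (2*tan(pi/5)) = 22 / (2*tan(pi/5)) ≈ 15.1402
Perimeter P = 5 * 22 = 110
Area = (1/2) * P * a = (1/2) * 110 * 15.1402 = 832.71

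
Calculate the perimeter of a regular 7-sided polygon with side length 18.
Perimeter = number of sides * side length
Perimeter = 7 * 18
Perimeter = 126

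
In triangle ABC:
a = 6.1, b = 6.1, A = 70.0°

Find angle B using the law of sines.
sin(B)/b = sin(A)/a
sin(B) = b·sin(A)/a = 6.1·sin(70.0°)/6.1 = 0.939693
B = arcsin(0.939693) = 70°  (b ≤ a, so B ≤ A and the acute solution is unique)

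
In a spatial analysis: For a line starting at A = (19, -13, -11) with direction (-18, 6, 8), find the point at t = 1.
P(1) = (19 + (-18)(1), -13 + 6(1), -11 + 8(1)) = (1, -7, -3)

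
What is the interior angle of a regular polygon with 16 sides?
Interior angle of a regular n-gon = (n-2)*180/n
Interior angle = (16-2)*180/16
Interior angle = 14*180/16
Interior angle = 2520/16
Interior angle = 157.50 degrees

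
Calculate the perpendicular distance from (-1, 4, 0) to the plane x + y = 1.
d = |1(-1) + 1(4) + 0(0) - (1)| / √(1² + 1² + 0²) = 2/√2 = 1.414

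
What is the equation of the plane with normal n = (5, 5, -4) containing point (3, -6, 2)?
d = n·P = (5)(3) + (5)(-6) + (-4)(2) = -23
Plane: 5x + 5y - 4z = -23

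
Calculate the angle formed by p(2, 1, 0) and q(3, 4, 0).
p·q = 10, |p|² = 5, |q|² = 25
cos θ = 10/√125 ≈ 0.8944
θ ≈ 26.57°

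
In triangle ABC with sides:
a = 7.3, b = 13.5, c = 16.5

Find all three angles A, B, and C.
By the law of cosines:
cos(A) = (b² + c² - a²)/(2bc) = 0.900584  →  A = 25.77°
cos(B) = (a² + c² - b²)/(2ac) = 0.594811  →  B = 53.5°
cos(C) = (a² + b² - c²)/(2ab) = -0.186251  →  C = 100.7°
Check: A + B + C = 180.0° ✓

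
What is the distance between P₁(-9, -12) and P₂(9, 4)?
Using the distance formula: d = sqrt((x₂-x₁)² + (y₂-y₁)²)
dx = 9 - (-9) = 18
dy = 4 - (-12) = 16
d = sqrt(18² + 16²) = sqrt(324 + 256) = sqrt(580) = 24.08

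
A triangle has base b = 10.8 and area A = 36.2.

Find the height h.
A = ½bh  →  h = 2A/b
h = 2·36.2/10.8 = 6.704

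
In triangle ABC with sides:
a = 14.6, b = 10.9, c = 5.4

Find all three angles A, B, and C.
By the law of cosines:
cos(A) = (b² + c² - a²)/(2bc) = -0.553772  →  A = 123.6°
cos(B) = (a² + c² - b²)/(2ac) = 0.783295  →  B = 38.44°
cos(C) = (a² + b² - c²)/(2ab) = 0.951395  →  C = 17.94°
Check: A + B + C = 180.0° ✓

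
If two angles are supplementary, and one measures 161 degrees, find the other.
Supplementary angles sum to 180 degrees.
Other angle = 180 - 161
Other angle = 19 degrees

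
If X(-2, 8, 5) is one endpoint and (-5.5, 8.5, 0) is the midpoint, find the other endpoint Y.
Y = (2×(-5.5) - (-2), 2×8.5 - 8, 2×0 - 5) = (-9, 9, -5)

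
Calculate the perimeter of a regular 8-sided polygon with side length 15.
Perimeter = number of sides * side length
Perimeter = 8 * 15
Perimeter = 120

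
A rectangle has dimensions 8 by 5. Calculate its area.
Area = length * width
Area = 8 * 5
Area = 40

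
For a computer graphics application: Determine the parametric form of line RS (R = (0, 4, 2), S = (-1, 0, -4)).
Direction vector d = S - R = (-1, -4, -6)
x = 0 - t, y = 4 - 4t, z = 2 - 6t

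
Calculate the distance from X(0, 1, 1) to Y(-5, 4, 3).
d = √[(-5)² + (3)² + (2)²] = √38 = 6.164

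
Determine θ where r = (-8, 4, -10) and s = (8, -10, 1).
r·s = -114, |r|² = 180, |s|² = 165
cos θ = -114/√29700 ≈ -0.6615
θ ≈ 131.4°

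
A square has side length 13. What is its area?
Area = s²
Area = 13²
Area = 169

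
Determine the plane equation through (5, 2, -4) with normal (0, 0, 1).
d = n·P = (0)(5) + (0)(2) + (1)(-4) = -4
Plane: z = -4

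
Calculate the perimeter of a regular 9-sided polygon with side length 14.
Perimeter = number of sides * side length
Perimeter = 9 * 14
Perimeter = 126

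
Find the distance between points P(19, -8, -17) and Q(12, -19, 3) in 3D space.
d = √[(-7)² + (-11)² + (20)²] = √570 = 23.87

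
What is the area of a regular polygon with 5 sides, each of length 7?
For a regular 5-gon with side length s = 7:
Apothem a = s / (2*tan(pi/5)) = 7 / (2*tan(pi/5)) ≈ 4.8173
Perimeter P = 5 * 7 = 35
Area = (1/2) * P * a = (1/2) * 35 * 4.8173 = 84.30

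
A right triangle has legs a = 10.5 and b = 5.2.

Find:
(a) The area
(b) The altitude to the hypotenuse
(a) Area = ½ab = ½·10.5·5.2 = 27.3
(b) Hypotenuse c = √(10.5² + 5.2²) = √137.29 = 11.7171
    Area = ½·c·h_c  →  h_c = 2·Area/c = 2·27.3/11.7171 = 4.66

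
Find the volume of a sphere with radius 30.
Volume = (4/3) * pi * r³
Volume = (4/3) * pi * 30³
Volume = (4/3) * pi * 27000
Volume = 113097.34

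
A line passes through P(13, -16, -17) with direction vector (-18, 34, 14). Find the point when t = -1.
P(-1) = (13 + (-18)(-1), -16 + 34(-1), -17 + 14(-1)) = (31, -50, -31)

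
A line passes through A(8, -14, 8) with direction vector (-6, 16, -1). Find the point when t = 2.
P(2) = (8 + (-6)(2), -14 + 16(2), 8 + (-1)(2)) = (-4, 18, 6)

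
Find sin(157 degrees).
sin(157 degrees) = 0.3907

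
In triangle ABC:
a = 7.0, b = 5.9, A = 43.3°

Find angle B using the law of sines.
sin(B)/b = sin(A)/a
sin(B) = b·sin(A)/a = 5.9·sin(43.3°)/7.0 = 0.578047
B = arcsin(0.578047) = 35.31°  (b ≤ a, so B ≤ A and the acute solution is unique)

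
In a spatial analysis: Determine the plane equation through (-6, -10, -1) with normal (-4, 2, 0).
d = n·P = (-4)(-6) + (2)(-10) + (0)(-1) = 4
Plane: -4x + 2y = 4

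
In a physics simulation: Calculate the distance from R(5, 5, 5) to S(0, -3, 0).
d = √[(-5)² + (-8)² + (-5)²] = √114 = 10.68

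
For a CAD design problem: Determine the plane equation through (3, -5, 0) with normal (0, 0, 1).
d = n·P = (0)(3) + (0)(-5) + (1)(0) = 0
Plane: z = 0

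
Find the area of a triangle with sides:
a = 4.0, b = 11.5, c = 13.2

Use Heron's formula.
s = (a+b+c)/2 = (4.0+11.5+13.2)/2 = 14.35
A = √(s(s-a)(s-b)(s-c)) = √(14.35·10.35·2.85·1.15)
A = √486.782 = 22.06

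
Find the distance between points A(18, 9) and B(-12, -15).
Using the distance formula: d = sqrt((x₂-x₁)² + (y₂-y₁)²)
dx = (-12) - 18 = -30
dy = (-15) - 9 = -24
d = sqrt((-30)² + (-24)²) = sqrt(900 + 576) = sqrt(1476) = 38.42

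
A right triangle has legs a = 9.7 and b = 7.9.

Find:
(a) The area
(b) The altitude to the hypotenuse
(a) Area = ½ab = ½·9.7·7.9 = 38.315
(b) Hypotenuse c = √(9.7² + 7.9²) = √156.5 = 12.51
    Area = ½·c·h_c  →  h_c = 2·Area/c = 2·38.315/12.51 = 6.126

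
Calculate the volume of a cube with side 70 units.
Volume = s³
Volume = 70³
Volume = 343000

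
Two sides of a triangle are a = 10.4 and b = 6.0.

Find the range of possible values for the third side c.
By the triangle inequality: |a - b| < c < a + b
|10.4 - 6.0| < c < 10.4 + 6.0
4.4 < c < 16.4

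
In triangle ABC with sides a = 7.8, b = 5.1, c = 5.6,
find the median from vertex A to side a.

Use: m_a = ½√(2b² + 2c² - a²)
m_a = ½√(2·5.1² + 2·5.6² - 7.8²)
m_a = ½√(52.02 + 62.72 - 60.84) = ½√53.9 = 3.671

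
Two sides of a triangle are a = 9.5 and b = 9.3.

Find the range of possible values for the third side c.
By the triangle inequality: |a - b| < c < a + b
|9.5 - 9.3| < c < 9.5 + 9.3
0.2 < c < 18.8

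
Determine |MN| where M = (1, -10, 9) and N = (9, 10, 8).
d = √[(8)² + (20)² + (-1)²] = √465 = 21.56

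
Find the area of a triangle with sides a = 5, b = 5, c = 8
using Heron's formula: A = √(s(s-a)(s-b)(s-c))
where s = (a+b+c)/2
s = (5+5+8)/2 = 9
A = √(9·4·4·1) = √144 = 12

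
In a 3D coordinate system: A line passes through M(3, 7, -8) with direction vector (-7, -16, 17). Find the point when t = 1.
P(1) = (3 + (-7)(1), 7 + (-16)(1), -8 + 17(1)) = (-4, -9, 9)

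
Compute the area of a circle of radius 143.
Area = pi * r²
Area = pi * 143²
Area = pi * 20449
Area = 64242.43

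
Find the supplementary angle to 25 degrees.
Supplementary angles sum to 180 degrees.
Other angle = 180 - 25
Other angle = 155 degrees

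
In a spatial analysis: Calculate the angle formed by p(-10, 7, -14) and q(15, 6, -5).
p·q = -38, |p|² = 345, |q|² = 286
cos θ = -38/√98670 ≈ -0.121
θ ≈ 96.95°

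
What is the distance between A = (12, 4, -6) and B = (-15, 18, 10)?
d = √[(-27)² + (14)² + (16)²] = √1181 = 34.37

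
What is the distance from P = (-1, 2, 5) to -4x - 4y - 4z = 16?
d = |(-4)(-1) + (-4)(2) + (-4)(5) - (16)| / √((-4)² + (-4)² + (-4)²) = 40/√48 = 5.774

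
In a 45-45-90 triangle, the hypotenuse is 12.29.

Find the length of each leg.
In a 45-45-90 triangle, hypotenuse = leg·√2  →  leg = hypotenuse/√2
leg = 12.29/√2 = 8.69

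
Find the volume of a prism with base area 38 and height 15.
Volume = base area * height
Volume = 38 * 15
Volume = 570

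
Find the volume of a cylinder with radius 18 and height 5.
Volume = pi * r² * h
Volume = pi * 18² * 5
Volume = pi * 324 * 5
Volume = pi * 1620
Volume = 5089.38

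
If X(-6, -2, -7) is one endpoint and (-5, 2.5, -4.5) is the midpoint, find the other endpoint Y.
Y = (2×(-5) - (-6), 2×2.5 - (-2), 2×(-4.5) - (-7)) = (-4, 7, -2)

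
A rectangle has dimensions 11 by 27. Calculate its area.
Area = length * width
Area = 11 * 27
Area = 297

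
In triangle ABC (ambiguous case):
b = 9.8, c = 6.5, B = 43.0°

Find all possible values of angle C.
sin(C)/c = sin(B)/b  →  sin(C) = c·sin(B)/b = 6.5·sin(43.0°)/9.8 = 0.452346
C₁ = arcsin(0.452346) = 26.89°,  C₂ = 180° - C₁ = 153.11°
Check C₂: A = 180° - 43.0° - 153.11° = -16.11° ≤ 0, rejected
C = 26.89° (one solution)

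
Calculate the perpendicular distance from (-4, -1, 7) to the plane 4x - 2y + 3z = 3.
d = |4(-4) + (-2)(-1) + 3(7) - (3)| / √(4² + (-2)² + 3²) = 4/√29 = 0.7428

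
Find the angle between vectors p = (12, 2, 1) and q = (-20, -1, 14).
p·q = -228, |p|² = 149, |q|² = 597
cos θ = -228/√88953 ≈ -0.7645
θ ≈ 139.9°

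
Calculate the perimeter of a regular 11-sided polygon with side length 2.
Perimeter = number of sides * side length
Perimeter = 11 * 2
Perimeter = 22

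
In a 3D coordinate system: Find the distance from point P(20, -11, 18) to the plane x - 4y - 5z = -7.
d = |1(20) + (-4)(-11) + (-5)(18) - (-7)| / √(1² + (-4)² + (-5)²) = 19/√42 = 2.932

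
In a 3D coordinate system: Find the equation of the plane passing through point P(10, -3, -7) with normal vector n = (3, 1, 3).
d = n·P = (3)(10) + (1)(-3) + (3)(-7) = 6
Plane: 3x + y + 3z = 6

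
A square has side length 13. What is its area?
Area = s²
Area = 13²
Area = 169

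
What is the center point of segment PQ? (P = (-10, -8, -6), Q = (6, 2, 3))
Midpoint = ((-10+6)/2, (-8+2)/2, (-6+3)/2) = (-2, -3, -1.5)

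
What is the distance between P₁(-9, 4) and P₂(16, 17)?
Using the distance formula: d = sqrt((x₂-x₁)² + (y₂-y₁)²)
dx = 16 - (-9) = 25
dy = 17 - 4 = 13
d = sqrt(25² + 13²) = sqrt(625 + 169) = sqrt(794) = 28.18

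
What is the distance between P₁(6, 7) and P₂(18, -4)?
Using the distance formula: d = sqrt((x₂-x₁)² + (y₂-y₁)²)
dx = 18 - 6 = 12
dy = (-4) - 7 = -11
d = sqrt(12² + (-11)²) = sqrt(144 + 121) = sqrt(265) = 16.28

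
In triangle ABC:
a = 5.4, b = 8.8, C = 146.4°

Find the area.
Using A = ½ab·sin(C):
A = ½·5.4·8.8·sin(146.4°) = ½·47.52·0.553392 = 13.15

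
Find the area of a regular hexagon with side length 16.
For a regular 6-gon with side length s = 16:
Apothem a = s / (2*tan(pi/6)) = 16 / (2*tan(pi/6)) ≈ 13.8564
Perimeter P = 6 * 16 = 96
Area = (1/2) * P * a = (1/2) * 96 * 13.8564 = 665.11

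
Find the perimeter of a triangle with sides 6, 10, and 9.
Perimeter = sum of all sides
Perimeter = 6 + 10 + 9
Perimeter = 25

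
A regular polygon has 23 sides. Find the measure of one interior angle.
Interior angle of a regular n-gon = (n-2)*180/n
Interior angle = (23-2)*180/23
Interior angle = 21*180/23
Interior angle = 3780/23
Interior angle = 164.35 degrees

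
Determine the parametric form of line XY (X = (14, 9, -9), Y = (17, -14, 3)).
Direction vector d = Y - X = (3, -23, 12)
x = 14 + 3t, y = 9 - 23t, z = -9 + 12t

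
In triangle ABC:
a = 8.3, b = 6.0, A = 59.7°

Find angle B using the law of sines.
sin(B)/b = sin(A)/a
sin(B) = b·sin(A)/a = 6.0·sin(59.7°)/8.3 = 0.624141
B = arcsin(0.624141) = 38.62°  (b ≤ a, so B ≤ A and the acute solution is unique)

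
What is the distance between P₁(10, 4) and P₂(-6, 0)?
Using the distance formula: d = sqrt((x₂-x₁)² + (y₂-y₁)²)
dx = (-6) - 10 = -16
dy = 0 - 4 = -4
d = sqrt((-16)² + (-4)²) = sqrt(256 + 16) = sqrt(272) = 16.49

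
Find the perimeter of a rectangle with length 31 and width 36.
Perimeter = 2 * (length + width)
Perimeter = 2 * (31 + 36)
Perimeter = 2 * 67
Perimeter = 134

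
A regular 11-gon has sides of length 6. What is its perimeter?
Perimeter = number of sides * side length
Perimeter = 11 * 6
Perimeter = 66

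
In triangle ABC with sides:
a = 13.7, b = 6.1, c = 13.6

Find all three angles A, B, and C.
By the law of cosines:
cos(A) = (b² + c² - a²)/(2bc) = 0.207811  →  A = 78.01°
cos(B) = (a² + c² - b²)/(2ac) = 0.900172  →  B = 25.82°
cos(C) = (a² + b² - c²)/(2ab) = 0.238961  →  C = 76.17°
Check: A + B + C = 180.0° ✓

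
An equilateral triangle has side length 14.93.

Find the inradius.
For an equilateral triangle, r = s/(2√3) where s is the side.
r = 14.93/(2√3) = 14.93/3.464102 = 4.31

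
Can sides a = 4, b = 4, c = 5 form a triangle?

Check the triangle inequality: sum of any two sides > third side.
Yes, triangle inequality satisfied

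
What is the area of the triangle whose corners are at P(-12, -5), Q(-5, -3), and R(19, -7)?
Using the coordinate formula: Area = (1/2)|x₁(y₂-y₃) + x₂(y₃-y₁) + x₃(y₁-y₂)|
Area = (1/2)|(-12)((-3)-(-7)) + (-5)((-7)-(-5)) + 19((-5)-(-3))|
Area = (1/2)|(-12)*4 + (-5)*(-2) + 19*(-2)|
Area = (1/2)|(-48) + 10 + (-38)|
Area = (1/2)*76 = 38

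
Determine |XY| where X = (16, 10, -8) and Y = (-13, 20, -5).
d = √[(-29)² + (10)² + (3)²] = √950 = 30.82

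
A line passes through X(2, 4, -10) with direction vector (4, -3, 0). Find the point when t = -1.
P(-1) = (2 + 4(-1), 4 + (-3)(-1), -10 + 0(-1)) = (-2, 7, -10)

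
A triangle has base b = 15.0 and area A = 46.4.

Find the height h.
A = ½bh  →  h = 2A/b
h = 2·46.4/15.0 = 6.187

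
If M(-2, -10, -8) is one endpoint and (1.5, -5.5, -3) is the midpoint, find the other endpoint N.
N = (2×1.5 - (-2), 2×(-5.5) - (-10), 2×(-3) - (-8)) = (5, -1, 2)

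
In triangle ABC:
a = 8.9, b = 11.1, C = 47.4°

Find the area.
Using A = ½ab·sin(C):
A = ½·8.9·11.1·sin(47.4°) = ½·98.79·0.736097 = 36.36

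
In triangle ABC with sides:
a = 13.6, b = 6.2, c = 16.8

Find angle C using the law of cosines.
cos(C) = (a² + b² - c²)/(2ab)
cos(C) = (13.6² + 6.2² - 16.8²)/(2·13.6·6.2) = -58.84/168.64 = -0.348909
C = arccos(-0.348909) = 110.4°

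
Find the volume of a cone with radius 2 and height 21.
Volume = (1/3) * pi * r² * h
Volume = (1/3) * pi * 2² * 21
Volume = (1/3) * pi * 4 * 21
Volume = (1/3) * pi * 84
Volume = 87.96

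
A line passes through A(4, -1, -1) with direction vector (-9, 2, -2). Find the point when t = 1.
P(1) = (4 + (-9)(1), -1 + 2(1), -1 + (-2)(1)) = (-5, 1, -3)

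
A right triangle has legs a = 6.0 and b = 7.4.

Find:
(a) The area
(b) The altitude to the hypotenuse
(a) Area = ½ab = ½·6.0·7.4 = 22.2
(b) Hypotenuse c = √(6.0² + 7.4²) = √90.76 = 9.5268
    Area = ½·c·h_c  →  h_c = 2·Area/c = 2·22.2/9.5268 = 4.661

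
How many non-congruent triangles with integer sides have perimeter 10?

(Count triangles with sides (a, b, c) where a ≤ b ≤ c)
With a ≤ b ≤ c and a + b + c = 10, the triangle inequality a + b > c gives c < 10/2, so c ≤ 4.
Iterate a from 1 to ⌊p/3⌋ = 3; for each a, b ranges from a to ⌊(p−a)/2⌋ with c = p − a − b, keeping only c ≥ b.
Triples: (2, 4, 4), (3, 3, 4)
Count = 2 triangles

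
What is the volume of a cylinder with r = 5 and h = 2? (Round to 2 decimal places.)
Volume = pi * r² * h
Volume = pi * 5² * 2
Volume = pi * 25 * 2
Volume = pi * 50
Volume = 157.08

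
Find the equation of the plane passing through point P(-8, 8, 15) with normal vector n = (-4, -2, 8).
d = n·P = (-4)(-8) + (-2)(8) + (8)(15) = 136
Plane: -4x - 2y + 8z = 136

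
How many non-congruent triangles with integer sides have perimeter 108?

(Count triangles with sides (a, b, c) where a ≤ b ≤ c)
With a ≤ b ≤ c and a + b + c = 108, the triangle inequality a + b > c gives c < 108/2, so c ≤ 53.
Iterate a from 1 to ⌊p/3⌋ = 36; for each a, b ranges from a to ⌊(p−a)/2⌋ with c = p − a − b, keeping only c ≥ b.
Triples: (2, 53, 53), (3, 52, 53), (4, 51, 53), …
Count = 243 triangles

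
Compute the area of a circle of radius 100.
Area = pi * r²
Area = pi * 100²
Area = pi * 10000
Area = 31415.93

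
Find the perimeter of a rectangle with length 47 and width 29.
Perimeter = 2 * (length + width)
Perimeter = 2 * (47 + 29)
Perimeter = 2 * 76
Perimeter = 152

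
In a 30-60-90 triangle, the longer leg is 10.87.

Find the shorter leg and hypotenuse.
In a 30-60-90 triangle, sides are in ratio 1 : √3 : 2.
Long leg = short leg·√3  →  short leg = 10.87/√3 = 6.276
Hypotenuse = 2·(short leg) = 2·10.87/√3 = 12.55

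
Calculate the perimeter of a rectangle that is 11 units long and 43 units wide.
Perimeter = 2 * (length + width)
Perimeter = 2 * (11 + 43)
Perimeter = 2 * 54
Perimeter = 108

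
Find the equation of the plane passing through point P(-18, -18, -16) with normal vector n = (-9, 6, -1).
d = n·P = (-9)(-18) + (6)(-18) + (-1)(-16) = 70
Plane: -9x + 6y - z = 70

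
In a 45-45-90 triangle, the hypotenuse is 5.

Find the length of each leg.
In a 45-45-90 triangle, hypotenuse = leg·√2  →  leg = hypotenuse/√2
leg = 5/√2 = 3.536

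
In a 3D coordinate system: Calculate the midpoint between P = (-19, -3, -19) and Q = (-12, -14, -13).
Midpoint = ((-19-12)/2, (-3-14)/2, (-19-13)/2) = (-15.5, -8.5, -16)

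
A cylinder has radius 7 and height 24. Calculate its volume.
Volume = pi * r² * h
Volume = pi * 7² * 24
Volume = pi * 49 * 24
Volume = pi * 1176
Volume = 3694.51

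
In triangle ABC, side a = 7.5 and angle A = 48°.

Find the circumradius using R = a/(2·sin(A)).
R = a/(2·sin(A)) = 7.5/(2·sin(48°))
R = 7.5/(2·0.743145) = 7.5/1.486290 = 5.046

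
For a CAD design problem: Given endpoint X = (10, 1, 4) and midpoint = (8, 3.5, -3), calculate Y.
Y = (2×8 - 10, 2×3.5 - 1, 2×(-3) - 4) = (6, 6, -10)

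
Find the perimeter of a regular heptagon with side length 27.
Perimeter = number of sides * side length
Perimeter = 7 * 27
Perimeter = 189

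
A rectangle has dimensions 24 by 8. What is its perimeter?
Perimeter = 2 * (length + width)
Perimeter = 2 * (24 + 8)
Perimeter = 2 * 32
Perimeter = 64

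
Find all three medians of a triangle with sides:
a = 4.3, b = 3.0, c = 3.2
Using m_x = ½√(2y² + 2z² - x²):
m_a = ½√(2·3.0² + 2·3.2² - 4.3²) = ½√19.99 = 2.236
m_b = ½√(2·4.3² + 2·3.2² - 3.0²) = ½√48.46 = 3.481
m_c = ½√(2·4.3² + 2·3.0² - 3.2²) = ½√44.74 = 3.344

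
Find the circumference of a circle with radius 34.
Circumference = 2 * pi * r
Circumference = 2 * pi * 34
Circumference = 213.63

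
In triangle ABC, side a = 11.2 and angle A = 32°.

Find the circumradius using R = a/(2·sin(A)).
R = a/(2·sin(A)) = 11.2/(2·sin(32°))
R = 11.2/(2·0.529919) = 11.2/1.059839 = 10.57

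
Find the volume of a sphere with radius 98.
Volume = (4/3) * pi * r³
Volume = (4/3) * pi * 98³
Volume = (4/3) * pi * 941192
Volume = 3942455.83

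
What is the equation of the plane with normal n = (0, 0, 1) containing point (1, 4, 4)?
d = n·P = (0)(1) + (0)(4) + (1)(4) = 4
Plane: z = 4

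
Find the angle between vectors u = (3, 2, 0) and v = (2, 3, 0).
u·v = 12, |u|² = 13, |v|² = 13
cos θ = 12/√169 ≈ 0.9231
θ ≈ 22.62°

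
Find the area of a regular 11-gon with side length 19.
For a regular 11-gon with side length s = 19:
Apothem a = s / (2*tan(pi/11)) = 19 / (2*tan(pi/11)) ≈ 32.35403
Perimeter P = 11 * 19 = 209
Area = (1/2) * P * a = (1/2) * 209 * 32.35403 = 3381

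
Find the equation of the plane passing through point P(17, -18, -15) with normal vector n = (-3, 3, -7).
d = n·P = (-3)(17) + (3)(-18) + (-7)(-15) = 0
Plane: -3x + 3y - 7z = 0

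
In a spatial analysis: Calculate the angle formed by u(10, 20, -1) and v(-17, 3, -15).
u·v = -95, |u|² = 501, |v|² = 523
cos θ = -95/√262023 ≈ -0.1856
θ ≈ 100.7°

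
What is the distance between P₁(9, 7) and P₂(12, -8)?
Using the distance formula: d = sqrt((x₂-x₁)² + (y₂-y₁)²)
dx = 12 - 9 = 3
dy = (-8) - 7 = -15
d = sqrt(3² + (-15)²) = sqrt(9 + 225) = sqrt(234) = 15.30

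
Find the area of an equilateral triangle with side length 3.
Area = (sqrt(3)/4) * s²
Area = (sqrt(3)/4) * 3²
Area = (sqrt(3)/4) * 9
Area = 3.90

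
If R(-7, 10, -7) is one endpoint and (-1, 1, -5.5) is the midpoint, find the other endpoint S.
S = (2×(-1) - (-7), 2×1 - 10, 2×(-5.5) - (-7)) = (5, -8, -4)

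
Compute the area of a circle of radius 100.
Area = pi * r²
Area = pi * 100²
Area = pi * 10000
Area = 31415.93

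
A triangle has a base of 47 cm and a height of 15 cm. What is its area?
Area = (1/2) * base * height
Area = (1/2) * 47 * 15
Area = 352.50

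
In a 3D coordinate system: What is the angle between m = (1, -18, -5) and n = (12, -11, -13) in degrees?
m·n = 275, |m|² = 350, |n|² = 434
cos θ = 275/√151900 ≈ 0.7056
θ ≈ 45.12°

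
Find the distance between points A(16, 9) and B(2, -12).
Using the distance formula: d = sqrt((x₂-x₁)² + (y₂-y₁)²)
dx = 2 - 16 = -14
dy = (-12) - 9 = -21
d = sqrt((-14)² + (-21)²) = sqrt(196 + 441) = sqrt(637) = 25.24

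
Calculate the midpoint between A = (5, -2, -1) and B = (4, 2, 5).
Midpoint = ((5+4)/2, (-2+2)/2, (-1+5)/2) = (4.5, 0, 2)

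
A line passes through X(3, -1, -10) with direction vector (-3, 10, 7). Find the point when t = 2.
P(2) = (3 + (-3)(2), -1 + 10(2), -10 + 7(2)) = (-3, 19, 4)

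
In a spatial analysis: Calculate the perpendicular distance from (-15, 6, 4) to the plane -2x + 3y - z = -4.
d = |(-2)(-15) + 3(6) + (-1)(4) - (-4)| / √((-2)² + 3² + (-1)²) = 48/√14 = 12.83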